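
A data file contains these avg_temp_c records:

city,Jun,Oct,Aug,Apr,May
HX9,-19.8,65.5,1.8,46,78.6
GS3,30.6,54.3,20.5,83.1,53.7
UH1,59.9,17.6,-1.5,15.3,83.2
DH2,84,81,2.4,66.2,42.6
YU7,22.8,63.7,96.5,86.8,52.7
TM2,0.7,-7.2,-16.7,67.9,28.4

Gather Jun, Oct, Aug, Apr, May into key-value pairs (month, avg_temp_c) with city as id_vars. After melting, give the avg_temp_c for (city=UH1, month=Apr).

Unpivoting turns each (city, wide-column) pair into one long row.
The wide cell at row UH1, column Apr holds 15.3, so the long row (UH1, Apr) has avg_temp_c=15.3.

15.3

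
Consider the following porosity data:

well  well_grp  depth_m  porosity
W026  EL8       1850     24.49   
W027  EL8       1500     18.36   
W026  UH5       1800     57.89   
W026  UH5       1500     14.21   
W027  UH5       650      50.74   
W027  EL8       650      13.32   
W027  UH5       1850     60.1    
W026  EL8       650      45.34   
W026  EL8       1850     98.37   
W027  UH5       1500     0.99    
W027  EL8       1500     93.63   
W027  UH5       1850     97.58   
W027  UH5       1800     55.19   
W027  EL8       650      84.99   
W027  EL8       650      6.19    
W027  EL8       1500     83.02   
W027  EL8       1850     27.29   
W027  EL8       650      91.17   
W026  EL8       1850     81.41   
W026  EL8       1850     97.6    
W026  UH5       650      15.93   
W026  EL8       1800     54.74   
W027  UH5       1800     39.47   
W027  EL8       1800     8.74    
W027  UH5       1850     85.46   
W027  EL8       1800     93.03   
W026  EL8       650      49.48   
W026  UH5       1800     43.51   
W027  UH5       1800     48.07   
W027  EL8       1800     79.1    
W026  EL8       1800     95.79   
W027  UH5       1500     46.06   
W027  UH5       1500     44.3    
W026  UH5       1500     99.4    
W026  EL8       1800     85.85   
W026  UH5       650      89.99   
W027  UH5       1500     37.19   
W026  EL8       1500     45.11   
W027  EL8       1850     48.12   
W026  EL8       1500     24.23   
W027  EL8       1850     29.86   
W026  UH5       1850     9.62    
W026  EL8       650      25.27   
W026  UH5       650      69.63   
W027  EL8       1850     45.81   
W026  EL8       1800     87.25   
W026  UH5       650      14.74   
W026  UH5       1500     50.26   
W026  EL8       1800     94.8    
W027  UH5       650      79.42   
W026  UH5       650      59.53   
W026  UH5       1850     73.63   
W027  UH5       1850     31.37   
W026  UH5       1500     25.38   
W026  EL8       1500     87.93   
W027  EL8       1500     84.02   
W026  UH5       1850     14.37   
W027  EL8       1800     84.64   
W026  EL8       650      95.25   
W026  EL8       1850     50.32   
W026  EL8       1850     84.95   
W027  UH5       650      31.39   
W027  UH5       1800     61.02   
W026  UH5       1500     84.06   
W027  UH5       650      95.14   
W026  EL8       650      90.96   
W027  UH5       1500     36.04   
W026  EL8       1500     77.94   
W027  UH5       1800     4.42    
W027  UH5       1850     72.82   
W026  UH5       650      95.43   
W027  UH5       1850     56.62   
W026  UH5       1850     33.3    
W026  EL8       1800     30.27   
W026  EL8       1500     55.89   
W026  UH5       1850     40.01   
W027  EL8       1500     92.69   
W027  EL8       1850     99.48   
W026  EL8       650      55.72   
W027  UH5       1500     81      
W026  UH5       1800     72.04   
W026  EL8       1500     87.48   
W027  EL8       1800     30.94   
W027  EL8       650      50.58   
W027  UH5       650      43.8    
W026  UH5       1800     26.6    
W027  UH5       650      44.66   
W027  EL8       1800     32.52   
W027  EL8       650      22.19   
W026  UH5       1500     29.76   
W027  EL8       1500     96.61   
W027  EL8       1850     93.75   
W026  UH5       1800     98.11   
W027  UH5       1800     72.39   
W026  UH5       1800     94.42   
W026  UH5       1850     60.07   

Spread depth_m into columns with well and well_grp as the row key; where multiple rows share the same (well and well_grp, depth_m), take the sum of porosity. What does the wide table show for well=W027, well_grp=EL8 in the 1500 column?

Rows with well=W027, well_grp=EL8 and depth_m=1500: porosity values are 18.36, 93.63, 83.02, 84.02, 92.69, 96.61.
18.36 + 93.63 + 83.02 + 84.02 + 92.69 + 96.61 = 468.33.

468.33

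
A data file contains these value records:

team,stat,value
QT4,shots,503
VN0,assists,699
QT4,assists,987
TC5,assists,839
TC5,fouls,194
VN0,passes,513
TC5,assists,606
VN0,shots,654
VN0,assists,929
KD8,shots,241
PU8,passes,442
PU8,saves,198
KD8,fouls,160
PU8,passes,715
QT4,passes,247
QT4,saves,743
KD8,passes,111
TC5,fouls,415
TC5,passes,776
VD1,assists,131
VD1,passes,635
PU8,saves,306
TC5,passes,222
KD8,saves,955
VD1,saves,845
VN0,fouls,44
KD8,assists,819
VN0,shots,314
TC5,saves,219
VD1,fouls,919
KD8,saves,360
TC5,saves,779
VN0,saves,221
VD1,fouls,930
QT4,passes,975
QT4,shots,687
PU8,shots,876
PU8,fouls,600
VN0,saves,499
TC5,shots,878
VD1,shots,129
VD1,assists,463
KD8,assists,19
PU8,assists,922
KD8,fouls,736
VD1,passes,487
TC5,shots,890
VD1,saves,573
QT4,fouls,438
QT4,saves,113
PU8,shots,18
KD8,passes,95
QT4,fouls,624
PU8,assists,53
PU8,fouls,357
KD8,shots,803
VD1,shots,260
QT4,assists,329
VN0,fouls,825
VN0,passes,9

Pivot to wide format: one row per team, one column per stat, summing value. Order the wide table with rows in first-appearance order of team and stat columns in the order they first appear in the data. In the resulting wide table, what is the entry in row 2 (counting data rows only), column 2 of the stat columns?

With rows in first-appearance order of team, row 2 is team=VN0. stat columns in first-appearance order: shots, assists, fouls, passes, saves; column 2 is assists.
Long rows with team=VN0, stat=assists: 699 + 929 = 1628.

1628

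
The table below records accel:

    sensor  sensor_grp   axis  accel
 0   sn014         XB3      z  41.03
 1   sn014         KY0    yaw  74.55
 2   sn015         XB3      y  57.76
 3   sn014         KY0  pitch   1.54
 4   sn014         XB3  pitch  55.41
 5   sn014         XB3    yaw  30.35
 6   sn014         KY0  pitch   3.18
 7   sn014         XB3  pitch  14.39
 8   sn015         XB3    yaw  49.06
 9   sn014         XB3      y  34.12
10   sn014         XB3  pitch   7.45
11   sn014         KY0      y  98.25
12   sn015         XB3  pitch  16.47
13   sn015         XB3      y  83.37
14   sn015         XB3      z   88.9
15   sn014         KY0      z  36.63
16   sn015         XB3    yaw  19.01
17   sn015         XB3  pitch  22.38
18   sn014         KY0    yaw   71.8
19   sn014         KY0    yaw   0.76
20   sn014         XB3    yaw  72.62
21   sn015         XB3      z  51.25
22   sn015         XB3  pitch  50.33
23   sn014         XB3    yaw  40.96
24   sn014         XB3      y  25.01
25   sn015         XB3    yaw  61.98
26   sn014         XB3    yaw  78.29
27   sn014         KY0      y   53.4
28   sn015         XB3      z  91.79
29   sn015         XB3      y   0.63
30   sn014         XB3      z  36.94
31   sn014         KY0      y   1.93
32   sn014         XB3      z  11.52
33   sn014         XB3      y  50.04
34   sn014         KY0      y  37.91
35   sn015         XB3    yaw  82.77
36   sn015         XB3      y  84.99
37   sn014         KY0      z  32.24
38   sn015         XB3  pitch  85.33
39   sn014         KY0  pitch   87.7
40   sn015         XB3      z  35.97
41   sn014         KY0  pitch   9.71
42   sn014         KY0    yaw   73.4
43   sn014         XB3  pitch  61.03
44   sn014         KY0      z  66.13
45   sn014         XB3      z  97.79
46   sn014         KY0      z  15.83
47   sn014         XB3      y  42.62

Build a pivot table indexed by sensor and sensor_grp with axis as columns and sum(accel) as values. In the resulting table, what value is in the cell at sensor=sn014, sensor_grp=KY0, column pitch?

102.13

Rows with sensor=sn014, sensor_grp=KY0 and axis=pitch: accel values are 1.54, 3.18, 87.7, 9.71.
1.54 + 3.18 + 87.7 + 9.71 = 102.13.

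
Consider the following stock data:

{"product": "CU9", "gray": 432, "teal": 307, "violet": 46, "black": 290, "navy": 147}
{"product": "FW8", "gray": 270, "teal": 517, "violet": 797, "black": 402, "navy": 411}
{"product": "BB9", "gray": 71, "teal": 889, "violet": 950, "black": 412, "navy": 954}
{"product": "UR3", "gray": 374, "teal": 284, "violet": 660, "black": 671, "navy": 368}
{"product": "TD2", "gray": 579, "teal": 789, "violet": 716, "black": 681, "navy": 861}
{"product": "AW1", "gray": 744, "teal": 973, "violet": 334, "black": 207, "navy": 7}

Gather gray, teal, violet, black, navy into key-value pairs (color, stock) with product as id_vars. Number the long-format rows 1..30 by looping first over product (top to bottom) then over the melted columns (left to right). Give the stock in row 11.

71

30 rows total (6 × 5). Row 11: index ⌊(11-1)/5⌋ = 2 into product → BB9; (11-1) mod 5 = 0 into the melted columns → gray.
So row 11 is (BB9, gray, 71); stock = 71.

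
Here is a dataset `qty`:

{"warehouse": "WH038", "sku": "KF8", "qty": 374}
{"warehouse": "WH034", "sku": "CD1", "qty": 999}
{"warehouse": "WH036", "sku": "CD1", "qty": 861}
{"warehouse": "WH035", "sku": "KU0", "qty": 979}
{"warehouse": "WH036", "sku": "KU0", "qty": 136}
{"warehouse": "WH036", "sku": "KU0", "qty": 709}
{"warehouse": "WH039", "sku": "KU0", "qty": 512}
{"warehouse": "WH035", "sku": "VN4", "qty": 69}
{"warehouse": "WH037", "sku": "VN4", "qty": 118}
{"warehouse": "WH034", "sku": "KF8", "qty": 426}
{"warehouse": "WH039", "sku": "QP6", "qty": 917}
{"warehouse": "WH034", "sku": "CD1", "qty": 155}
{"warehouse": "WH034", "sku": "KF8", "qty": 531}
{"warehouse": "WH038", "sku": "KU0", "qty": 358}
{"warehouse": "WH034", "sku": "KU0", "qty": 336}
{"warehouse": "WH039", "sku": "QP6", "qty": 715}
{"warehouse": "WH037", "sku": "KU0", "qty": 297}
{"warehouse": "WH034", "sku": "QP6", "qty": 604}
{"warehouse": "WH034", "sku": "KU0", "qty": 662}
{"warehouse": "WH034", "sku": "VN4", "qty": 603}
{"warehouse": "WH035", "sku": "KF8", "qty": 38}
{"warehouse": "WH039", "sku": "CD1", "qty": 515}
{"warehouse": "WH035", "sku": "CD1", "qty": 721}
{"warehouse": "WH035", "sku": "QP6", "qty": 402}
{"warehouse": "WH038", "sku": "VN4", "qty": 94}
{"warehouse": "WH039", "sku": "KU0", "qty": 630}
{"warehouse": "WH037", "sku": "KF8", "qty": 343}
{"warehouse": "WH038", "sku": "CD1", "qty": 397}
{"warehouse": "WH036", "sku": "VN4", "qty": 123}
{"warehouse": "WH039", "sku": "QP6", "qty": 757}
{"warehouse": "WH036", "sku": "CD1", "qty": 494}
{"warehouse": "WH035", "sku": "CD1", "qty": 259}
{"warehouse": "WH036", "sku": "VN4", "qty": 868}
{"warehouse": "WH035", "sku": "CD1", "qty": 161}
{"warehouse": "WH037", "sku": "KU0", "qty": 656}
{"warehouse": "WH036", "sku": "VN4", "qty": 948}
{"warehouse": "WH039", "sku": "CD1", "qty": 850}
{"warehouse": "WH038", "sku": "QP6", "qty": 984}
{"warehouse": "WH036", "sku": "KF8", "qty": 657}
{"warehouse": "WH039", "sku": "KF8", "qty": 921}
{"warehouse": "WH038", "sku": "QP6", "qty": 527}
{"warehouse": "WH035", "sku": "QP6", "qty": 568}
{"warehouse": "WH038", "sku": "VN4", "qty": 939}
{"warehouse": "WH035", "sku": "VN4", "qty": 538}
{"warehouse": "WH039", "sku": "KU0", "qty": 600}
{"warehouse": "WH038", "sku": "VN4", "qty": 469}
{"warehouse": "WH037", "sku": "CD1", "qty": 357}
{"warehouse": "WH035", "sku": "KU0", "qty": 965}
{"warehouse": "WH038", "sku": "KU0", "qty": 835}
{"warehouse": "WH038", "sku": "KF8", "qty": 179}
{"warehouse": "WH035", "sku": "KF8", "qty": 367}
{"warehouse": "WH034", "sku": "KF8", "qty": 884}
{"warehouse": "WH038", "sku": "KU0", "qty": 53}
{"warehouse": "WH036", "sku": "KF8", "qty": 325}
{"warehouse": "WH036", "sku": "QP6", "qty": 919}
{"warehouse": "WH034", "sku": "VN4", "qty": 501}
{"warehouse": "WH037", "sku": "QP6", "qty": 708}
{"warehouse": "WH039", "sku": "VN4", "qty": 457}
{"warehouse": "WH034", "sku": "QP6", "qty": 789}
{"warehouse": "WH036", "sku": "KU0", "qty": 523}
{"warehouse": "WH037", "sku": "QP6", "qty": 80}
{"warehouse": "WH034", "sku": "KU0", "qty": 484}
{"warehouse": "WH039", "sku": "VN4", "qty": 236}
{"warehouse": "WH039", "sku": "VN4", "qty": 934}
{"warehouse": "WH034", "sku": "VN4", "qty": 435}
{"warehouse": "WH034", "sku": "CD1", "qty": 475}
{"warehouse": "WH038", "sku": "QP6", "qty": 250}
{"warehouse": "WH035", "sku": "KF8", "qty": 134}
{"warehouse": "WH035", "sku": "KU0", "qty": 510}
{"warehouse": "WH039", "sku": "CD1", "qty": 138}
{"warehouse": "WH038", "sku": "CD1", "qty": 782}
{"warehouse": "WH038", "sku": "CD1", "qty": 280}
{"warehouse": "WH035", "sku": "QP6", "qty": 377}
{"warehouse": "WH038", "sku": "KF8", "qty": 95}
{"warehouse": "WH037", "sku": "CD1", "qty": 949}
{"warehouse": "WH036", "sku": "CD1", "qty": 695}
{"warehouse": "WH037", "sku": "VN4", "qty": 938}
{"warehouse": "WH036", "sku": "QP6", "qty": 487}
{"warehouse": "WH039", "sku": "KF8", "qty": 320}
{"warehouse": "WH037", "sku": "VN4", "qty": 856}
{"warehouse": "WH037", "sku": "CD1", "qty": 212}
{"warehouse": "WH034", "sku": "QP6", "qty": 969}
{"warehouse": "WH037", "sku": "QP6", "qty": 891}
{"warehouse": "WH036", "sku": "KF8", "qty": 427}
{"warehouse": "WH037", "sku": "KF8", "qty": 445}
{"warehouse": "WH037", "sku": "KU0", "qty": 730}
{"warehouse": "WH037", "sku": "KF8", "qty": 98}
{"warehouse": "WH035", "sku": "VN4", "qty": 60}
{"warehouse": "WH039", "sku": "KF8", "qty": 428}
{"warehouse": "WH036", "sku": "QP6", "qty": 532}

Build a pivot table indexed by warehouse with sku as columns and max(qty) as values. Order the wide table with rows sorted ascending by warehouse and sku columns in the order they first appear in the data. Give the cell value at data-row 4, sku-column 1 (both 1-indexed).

445

With rows sorted ascending by warehouse, row 4 is warehouse=WH037. sku columns in first-appearance order: KF8, CD1, KU0, VN4, QP6; column 1 is KF8.
Long rows with warehouse=WH037, sku=KF8: max(343, 445, 98) = 445.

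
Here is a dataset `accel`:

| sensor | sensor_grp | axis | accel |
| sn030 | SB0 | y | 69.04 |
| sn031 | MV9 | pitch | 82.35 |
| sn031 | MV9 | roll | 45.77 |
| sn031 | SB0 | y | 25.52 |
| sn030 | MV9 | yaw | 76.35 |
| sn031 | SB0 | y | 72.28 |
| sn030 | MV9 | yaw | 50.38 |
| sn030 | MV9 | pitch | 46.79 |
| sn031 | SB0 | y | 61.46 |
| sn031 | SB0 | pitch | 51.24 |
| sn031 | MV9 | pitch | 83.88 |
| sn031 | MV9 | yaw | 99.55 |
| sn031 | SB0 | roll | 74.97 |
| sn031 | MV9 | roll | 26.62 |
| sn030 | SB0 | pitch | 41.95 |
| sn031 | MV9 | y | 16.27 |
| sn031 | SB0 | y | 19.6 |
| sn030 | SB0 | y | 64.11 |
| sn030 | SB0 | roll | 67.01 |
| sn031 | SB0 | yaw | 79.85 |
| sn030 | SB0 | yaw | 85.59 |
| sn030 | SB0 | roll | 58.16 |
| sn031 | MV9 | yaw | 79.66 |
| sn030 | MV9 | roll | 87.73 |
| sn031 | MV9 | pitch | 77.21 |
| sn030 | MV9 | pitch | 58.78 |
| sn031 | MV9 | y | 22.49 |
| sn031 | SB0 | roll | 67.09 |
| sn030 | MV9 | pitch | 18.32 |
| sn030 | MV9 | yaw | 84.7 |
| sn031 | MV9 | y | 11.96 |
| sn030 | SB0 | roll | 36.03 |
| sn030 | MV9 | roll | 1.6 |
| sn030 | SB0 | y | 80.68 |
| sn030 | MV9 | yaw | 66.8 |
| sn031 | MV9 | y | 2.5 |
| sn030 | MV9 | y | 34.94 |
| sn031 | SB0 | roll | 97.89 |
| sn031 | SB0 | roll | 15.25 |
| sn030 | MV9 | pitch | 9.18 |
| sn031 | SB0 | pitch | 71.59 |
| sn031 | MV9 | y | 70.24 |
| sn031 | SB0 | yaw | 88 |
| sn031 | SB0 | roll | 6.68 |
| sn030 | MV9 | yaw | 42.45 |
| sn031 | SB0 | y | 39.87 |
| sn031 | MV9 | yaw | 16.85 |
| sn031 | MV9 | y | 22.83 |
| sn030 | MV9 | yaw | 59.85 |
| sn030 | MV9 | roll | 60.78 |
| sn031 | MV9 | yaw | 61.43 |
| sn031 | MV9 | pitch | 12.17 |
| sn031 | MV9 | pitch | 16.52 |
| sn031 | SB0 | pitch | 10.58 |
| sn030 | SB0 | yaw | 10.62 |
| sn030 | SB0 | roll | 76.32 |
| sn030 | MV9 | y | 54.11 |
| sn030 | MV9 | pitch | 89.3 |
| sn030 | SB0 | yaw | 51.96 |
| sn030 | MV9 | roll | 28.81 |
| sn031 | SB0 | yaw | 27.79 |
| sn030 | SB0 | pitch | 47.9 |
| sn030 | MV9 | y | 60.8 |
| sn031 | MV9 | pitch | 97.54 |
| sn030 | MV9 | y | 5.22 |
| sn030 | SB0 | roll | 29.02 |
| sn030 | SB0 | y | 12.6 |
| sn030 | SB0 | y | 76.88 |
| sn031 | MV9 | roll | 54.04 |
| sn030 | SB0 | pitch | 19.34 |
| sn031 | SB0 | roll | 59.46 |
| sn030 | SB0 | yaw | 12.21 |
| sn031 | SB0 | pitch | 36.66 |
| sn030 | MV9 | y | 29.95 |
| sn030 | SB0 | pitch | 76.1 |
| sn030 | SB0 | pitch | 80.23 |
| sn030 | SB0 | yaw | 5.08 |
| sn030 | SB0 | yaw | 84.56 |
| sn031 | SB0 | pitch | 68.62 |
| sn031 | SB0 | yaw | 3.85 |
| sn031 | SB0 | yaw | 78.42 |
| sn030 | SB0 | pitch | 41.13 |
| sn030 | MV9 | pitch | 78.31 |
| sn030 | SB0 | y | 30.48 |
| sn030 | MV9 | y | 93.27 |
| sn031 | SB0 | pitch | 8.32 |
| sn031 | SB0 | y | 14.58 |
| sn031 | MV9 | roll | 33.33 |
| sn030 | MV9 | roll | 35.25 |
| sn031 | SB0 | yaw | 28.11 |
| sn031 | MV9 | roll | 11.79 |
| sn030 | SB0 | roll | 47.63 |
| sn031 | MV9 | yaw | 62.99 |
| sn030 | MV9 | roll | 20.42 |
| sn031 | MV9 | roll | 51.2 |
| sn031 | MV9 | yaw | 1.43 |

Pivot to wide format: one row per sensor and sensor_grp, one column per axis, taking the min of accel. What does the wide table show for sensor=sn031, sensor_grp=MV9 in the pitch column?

12.17

Rows with sensor=sn031, sensor_grp=MV9 and axis=pitch: accel values are 82.35, 83.88, 77.21, 12.17, 16.52, 97.54.
min(82.35, 83.88, 77.21, 12.17, 16.52, 97.54) = 12.17.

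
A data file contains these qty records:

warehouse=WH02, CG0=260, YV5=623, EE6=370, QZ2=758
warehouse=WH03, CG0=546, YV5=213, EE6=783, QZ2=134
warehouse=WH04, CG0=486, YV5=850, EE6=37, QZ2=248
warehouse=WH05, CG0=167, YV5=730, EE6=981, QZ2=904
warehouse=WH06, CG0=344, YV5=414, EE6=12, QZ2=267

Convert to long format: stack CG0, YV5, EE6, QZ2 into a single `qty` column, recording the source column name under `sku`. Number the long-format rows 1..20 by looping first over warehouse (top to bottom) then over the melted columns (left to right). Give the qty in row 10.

20 rows total (5 × 4). Row 10: index ⌊(10-1)/4⌋ = 2 into warehouse → WH04; (10-1) mod 4 = 1 into the melted columns → YV5.
So row 10 is (WH04, YV5, 850); qty = 850.

850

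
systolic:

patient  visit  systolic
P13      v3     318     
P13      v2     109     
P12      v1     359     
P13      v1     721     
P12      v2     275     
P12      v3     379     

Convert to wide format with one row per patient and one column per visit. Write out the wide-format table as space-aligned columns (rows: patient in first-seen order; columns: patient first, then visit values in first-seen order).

Columns: patient plus the 3 distinct visit values (v3, v2, v1).
For example, row P13 column v3 takes systolic=318 from the long row (P13, v3).

patient  v3   v2   v1 
P13      318  109  721
P12      379  275  359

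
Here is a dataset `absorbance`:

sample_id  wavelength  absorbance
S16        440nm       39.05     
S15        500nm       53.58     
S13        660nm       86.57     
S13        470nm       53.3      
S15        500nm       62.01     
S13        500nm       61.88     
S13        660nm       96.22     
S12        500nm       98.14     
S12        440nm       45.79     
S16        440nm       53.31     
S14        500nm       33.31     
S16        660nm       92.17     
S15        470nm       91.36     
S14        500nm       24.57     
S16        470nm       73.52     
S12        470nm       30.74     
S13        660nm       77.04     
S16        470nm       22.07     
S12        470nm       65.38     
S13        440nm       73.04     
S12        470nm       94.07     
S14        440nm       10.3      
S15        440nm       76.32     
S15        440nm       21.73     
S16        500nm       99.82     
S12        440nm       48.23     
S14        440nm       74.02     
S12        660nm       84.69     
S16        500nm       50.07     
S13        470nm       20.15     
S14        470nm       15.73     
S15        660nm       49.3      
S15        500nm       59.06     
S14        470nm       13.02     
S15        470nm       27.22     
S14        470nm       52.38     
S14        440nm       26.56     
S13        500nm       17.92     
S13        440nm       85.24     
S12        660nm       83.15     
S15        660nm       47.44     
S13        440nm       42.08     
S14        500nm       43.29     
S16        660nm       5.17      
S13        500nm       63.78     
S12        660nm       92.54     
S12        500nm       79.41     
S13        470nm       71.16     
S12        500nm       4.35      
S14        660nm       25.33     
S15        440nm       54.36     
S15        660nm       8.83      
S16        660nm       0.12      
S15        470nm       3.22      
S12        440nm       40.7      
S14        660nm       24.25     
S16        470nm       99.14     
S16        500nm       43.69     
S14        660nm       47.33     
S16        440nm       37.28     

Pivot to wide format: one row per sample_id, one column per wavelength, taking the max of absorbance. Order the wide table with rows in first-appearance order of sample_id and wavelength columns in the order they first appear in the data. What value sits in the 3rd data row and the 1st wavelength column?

85.24

With rows in first-appearance order of sample_id, row 3 is sample_id=S13. wavelength columns in first-appearance order: 440nm, 500nm, 660nm, 470nm; column 1 is 440nm.
Long rows with sample_id=S13, wavelength=440nm: max(73.04, 85.24, 42.08) = 85.24.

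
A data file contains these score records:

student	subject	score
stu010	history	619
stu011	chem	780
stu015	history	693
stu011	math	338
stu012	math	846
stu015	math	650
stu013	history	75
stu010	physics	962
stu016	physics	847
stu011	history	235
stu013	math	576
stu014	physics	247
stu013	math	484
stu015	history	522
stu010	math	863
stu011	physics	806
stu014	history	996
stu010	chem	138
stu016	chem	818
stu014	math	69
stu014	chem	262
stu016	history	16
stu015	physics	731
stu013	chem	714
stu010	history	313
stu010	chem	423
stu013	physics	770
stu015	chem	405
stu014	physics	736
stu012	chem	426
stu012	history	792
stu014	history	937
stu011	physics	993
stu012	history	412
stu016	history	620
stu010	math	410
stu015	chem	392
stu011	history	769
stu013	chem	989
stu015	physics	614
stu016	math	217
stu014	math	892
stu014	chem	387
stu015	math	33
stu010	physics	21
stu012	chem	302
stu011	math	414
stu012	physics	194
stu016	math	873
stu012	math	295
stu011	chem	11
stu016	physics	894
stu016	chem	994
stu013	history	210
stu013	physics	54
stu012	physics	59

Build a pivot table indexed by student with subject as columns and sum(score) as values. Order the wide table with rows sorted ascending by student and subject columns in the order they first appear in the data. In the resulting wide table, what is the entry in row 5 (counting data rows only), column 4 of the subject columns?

983

With rows sorted ascending by student, row 5 is student=stu014. subject columns in first-appearance order: history, chem, math, physics; column 4 is physics.
Long rows with student=stu014, subject=physics: 247 + 736 = 983.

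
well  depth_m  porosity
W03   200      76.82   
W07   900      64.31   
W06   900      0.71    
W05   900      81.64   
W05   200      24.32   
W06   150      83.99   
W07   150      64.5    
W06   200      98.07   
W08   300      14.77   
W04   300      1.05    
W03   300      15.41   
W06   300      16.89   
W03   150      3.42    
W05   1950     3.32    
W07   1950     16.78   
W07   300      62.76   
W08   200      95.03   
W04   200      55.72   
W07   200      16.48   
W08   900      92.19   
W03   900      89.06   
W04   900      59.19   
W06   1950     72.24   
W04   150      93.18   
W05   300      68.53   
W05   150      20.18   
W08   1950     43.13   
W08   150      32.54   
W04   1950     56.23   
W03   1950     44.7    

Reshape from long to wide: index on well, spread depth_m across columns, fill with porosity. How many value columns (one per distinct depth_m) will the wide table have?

5 distinct depth_m values: 150, 200, 300, 900, 1950.

5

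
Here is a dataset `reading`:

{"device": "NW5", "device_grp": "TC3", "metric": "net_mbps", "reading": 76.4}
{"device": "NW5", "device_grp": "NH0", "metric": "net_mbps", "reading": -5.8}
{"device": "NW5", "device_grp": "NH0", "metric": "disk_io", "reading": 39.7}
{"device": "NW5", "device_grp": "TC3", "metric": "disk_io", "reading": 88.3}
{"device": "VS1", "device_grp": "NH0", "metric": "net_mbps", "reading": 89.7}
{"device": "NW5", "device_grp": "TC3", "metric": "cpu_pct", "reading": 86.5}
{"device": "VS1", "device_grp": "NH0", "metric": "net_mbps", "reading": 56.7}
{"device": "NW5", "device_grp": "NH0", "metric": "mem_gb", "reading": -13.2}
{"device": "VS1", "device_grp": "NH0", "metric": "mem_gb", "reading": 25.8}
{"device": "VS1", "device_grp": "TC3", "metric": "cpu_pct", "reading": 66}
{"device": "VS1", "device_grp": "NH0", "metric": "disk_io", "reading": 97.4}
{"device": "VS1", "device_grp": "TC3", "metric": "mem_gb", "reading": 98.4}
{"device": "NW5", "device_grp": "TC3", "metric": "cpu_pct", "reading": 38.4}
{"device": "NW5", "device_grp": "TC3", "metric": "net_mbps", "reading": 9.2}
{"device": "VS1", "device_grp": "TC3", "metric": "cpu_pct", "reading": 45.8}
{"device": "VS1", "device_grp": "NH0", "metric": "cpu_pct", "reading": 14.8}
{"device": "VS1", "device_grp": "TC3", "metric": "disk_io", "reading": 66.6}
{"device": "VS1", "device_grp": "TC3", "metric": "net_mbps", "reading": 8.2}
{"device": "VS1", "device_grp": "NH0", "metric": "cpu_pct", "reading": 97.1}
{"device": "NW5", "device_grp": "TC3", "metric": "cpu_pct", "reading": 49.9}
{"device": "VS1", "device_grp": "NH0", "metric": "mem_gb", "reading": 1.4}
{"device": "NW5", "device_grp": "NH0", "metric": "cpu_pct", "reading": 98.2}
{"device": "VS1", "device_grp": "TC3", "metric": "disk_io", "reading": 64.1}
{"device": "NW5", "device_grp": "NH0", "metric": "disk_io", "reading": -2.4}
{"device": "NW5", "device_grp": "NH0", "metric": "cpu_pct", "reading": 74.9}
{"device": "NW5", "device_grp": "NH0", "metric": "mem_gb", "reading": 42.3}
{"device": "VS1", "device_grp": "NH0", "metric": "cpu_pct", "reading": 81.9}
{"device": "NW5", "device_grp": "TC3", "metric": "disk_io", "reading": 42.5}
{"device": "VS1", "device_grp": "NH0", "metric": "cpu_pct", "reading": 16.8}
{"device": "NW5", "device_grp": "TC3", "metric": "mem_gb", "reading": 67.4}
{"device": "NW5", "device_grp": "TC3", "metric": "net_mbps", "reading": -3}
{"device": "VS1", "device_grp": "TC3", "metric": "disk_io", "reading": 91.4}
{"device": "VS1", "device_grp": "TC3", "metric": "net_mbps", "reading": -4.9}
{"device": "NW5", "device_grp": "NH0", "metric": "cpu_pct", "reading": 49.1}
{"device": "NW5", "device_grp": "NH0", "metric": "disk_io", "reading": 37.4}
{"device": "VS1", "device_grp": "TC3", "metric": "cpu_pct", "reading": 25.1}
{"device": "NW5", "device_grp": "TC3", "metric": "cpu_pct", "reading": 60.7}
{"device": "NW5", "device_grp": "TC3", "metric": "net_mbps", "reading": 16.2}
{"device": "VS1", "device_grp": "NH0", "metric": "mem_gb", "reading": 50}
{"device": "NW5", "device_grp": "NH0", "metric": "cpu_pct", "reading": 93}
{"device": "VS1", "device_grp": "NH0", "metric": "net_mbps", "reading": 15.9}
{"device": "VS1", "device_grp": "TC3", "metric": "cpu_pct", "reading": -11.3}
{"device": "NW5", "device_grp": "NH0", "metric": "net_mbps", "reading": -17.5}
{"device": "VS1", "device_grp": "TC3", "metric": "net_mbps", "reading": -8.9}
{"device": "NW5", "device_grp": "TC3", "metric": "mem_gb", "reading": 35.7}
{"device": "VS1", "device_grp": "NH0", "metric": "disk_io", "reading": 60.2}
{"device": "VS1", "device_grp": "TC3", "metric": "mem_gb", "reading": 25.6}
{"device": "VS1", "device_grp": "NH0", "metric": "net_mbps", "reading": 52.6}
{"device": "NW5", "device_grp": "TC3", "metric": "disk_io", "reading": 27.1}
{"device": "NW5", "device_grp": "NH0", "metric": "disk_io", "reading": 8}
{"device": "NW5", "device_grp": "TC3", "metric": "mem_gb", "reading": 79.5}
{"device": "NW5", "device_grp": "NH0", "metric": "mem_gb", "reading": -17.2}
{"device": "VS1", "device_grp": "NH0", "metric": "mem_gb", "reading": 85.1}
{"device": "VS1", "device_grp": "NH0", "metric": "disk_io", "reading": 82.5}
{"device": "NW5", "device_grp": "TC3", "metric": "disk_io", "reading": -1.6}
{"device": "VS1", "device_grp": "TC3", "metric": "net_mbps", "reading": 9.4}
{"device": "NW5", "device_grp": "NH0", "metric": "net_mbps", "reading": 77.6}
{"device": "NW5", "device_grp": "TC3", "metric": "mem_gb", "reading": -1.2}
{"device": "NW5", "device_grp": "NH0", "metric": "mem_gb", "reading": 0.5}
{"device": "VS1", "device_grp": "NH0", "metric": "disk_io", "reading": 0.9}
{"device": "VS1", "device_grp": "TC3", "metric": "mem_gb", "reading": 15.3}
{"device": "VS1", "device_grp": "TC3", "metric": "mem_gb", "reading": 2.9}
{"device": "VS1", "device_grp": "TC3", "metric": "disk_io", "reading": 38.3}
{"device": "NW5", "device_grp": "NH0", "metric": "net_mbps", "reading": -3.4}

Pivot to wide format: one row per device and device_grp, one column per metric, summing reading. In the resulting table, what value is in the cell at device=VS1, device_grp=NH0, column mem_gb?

Rows with device=VS1, device_grp=NH0 and metric=mem_gb: reading values are 25.8, 1.4, 50, 85.1.
25.8 + 1.4 + 50 + 85.1 = 162.3.

162.3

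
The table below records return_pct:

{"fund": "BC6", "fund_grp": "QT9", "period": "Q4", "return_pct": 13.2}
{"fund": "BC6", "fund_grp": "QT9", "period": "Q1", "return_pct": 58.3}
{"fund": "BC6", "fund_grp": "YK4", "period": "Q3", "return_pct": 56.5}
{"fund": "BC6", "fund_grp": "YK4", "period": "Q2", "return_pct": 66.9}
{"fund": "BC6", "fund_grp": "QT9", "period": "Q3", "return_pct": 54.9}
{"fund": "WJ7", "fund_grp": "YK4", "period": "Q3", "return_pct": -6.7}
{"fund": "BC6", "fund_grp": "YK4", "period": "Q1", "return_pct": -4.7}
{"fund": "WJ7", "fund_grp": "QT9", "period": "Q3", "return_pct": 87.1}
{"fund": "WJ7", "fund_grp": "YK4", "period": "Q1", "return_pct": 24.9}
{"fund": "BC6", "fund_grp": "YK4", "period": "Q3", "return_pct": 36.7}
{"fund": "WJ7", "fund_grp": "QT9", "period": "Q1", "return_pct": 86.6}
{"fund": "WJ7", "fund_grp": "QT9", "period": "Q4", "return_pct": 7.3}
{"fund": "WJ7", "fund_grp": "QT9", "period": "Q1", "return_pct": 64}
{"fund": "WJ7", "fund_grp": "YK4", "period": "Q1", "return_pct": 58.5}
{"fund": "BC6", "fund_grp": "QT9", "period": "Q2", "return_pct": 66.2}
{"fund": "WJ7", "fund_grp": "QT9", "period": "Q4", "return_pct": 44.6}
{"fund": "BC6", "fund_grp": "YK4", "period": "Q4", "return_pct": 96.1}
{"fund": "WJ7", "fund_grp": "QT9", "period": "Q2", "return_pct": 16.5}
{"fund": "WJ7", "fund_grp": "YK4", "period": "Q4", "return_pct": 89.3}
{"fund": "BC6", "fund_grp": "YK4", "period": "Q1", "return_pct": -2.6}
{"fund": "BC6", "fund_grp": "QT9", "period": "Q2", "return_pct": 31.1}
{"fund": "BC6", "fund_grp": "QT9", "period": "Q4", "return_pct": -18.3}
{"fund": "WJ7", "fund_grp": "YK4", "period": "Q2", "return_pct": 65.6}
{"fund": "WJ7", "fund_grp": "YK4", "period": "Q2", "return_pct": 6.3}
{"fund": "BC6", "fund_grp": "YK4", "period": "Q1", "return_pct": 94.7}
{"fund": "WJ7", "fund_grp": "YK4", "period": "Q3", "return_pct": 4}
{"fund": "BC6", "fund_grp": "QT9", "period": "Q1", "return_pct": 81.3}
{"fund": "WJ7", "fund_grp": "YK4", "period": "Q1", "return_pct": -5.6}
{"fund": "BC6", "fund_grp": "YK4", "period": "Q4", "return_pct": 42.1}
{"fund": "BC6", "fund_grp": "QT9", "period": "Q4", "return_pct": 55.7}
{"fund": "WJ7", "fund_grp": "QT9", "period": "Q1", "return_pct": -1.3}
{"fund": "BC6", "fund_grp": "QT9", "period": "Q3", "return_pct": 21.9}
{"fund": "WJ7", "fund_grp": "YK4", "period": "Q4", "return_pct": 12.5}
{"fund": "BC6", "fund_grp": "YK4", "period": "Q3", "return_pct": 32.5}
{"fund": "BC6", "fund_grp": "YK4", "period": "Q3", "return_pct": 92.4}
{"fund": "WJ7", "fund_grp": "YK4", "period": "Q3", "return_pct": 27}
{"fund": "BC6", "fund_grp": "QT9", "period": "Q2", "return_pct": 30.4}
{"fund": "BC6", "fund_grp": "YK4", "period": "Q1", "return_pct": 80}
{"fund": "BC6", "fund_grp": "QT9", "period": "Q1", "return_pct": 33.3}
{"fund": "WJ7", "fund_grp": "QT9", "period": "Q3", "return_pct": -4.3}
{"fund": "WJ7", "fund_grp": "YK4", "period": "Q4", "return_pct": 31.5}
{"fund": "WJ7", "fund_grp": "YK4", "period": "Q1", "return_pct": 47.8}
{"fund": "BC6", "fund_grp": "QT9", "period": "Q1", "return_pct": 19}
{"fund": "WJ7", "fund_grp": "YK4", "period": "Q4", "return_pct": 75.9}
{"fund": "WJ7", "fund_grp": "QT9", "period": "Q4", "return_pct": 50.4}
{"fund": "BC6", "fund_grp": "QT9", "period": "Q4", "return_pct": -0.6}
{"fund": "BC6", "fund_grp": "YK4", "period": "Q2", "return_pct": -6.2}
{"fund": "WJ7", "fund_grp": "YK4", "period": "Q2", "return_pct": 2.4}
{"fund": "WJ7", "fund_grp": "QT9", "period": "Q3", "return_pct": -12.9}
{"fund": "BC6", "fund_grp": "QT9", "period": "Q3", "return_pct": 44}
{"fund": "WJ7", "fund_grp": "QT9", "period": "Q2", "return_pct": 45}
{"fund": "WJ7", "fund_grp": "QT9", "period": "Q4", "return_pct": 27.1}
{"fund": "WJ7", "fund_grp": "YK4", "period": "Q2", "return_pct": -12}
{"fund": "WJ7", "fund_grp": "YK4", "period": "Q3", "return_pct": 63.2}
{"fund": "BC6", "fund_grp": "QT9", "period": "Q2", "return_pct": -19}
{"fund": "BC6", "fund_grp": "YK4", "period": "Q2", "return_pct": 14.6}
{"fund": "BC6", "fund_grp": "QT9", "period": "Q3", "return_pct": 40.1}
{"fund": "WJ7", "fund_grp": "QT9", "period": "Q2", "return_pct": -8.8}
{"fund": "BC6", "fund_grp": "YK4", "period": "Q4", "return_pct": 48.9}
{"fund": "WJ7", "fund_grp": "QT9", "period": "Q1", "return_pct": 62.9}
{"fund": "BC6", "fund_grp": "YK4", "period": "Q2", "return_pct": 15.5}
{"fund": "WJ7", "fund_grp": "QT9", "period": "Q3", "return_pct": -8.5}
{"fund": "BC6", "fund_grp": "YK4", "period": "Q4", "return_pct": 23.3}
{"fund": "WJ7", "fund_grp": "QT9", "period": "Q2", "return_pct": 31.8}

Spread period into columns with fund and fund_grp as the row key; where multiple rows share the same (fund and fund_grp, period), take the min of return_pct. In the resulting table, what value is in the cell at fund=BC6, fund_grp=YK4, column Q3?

32.5

Rows with fund=BC6, fund_grp=YK4 and period=Q3: return_pct values are 56.5, 36.7, 32.5, 92.4.
min(56.5, 36.7, 32.5, 92.4) = 32.5.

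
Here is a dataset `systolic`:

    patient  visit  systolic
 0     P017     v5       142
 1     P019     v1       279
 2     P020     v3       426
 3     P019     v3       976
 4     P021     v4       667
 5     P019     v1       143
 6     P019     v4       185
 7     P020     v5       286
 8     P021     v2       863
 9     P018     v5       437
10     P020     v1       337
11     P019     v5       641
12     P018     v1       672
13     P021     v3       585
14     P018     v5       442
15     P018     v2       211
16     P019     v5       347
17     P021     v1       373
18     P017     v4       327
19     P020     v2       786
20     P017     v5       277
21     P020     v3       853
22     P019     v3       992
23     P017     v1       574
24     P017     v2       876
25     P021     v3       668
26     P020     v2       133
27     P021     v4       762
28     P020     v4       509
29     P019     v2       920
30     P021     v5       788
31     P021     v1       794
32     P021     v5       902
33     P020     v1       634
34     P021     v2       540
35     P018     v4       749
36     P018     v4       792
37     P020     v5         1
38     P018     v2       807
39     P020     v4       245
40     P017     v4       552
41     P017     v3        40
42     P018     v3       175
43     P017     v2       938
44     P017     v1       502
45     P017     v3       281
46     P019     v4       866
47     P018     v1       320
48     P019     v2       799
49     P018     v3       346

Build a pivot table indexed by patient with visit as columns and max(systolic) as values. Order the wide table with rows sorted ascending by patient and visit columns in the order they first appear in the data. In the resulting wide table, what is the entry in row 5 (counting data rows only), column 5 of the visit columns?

With rows sorted ascending by patient, row 5 is patient=P021. visit columns in first-appearance order: v5, v1, v3, v4, v2; column 5 is v2.
Long rows with patient=P021, visit=v2: max(863, 540) = 863.

863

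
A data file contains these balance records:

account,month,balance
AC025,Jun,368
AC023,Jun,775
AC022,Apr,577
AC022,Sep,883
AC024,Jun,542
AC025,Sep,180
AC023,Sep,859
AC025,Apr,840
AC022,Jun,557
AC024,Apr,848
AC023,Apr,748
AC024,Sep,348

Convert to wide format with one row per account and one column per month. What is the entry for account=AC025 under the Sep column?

180

Wide layout: rows indexed by account, columns are the 3 distinct month values (Jun, Apr, Sep).
Cell (account=AC025, month=Sep) draws from the long row where account=AC025 and month=Sep, which has balance=180.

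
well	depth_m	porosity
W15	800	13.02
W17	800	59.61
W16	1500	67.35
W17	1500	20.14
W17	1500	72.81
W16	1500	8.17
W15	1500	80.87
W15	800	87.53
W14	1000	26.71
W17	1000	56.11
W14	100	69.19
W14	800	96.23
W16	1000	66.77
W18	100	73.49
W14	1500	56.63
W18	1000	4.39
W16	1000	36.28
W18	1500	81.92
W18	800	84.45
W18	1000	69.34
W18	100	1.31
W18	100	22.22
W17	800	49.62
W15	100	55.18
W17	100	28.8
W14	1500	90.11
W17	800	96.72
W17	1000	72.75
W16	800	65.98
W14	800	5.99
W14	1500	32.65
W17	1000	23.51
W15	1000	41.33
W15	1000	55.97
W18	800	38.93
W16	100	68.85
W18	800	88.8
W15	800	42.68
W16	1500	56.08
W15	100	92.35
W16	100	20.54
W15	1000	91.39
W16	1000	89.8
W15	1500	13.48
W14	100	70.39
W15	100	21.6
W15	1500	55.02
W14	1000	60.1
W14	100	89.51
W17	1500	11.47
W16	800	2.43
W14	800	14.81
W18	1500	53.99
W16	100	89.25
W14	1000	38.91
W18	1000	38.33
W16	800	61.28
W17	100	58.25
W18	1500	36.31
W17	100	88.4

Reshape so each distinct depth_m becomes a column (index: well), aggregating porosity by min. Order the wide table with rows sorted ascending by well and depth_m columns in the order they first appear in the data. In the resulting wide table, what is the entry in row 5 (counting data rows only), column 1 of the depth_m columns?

38.93

With rows sorted ascending by well, row 5 is well=W18. depth_m columns in first-appearance order: 800, 1500, 1000, 100; column 1 is 800.
Long rows with well=W18, depth_m=800: min(84.45, 38.93, 88.8) = 38.93.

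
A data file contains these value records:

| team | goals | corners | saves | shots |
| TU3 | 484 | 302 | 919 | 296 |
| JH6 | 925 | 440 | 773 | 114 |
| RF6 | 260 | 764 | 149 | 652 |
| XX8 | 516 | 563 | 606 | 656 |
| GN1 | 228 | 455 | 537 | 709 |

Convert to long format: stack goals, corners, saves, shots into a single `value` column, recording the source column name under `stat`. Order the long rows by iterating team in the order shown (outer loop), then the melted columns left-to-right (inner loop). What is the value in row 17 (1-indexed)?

20 rows total (5 × 4). Row 17: index ⌊(17-1)/4⌋ = 4 into team → GN1; (17-1) mod 4 = 0 into the melted columns → goals.
So row 17 is (GN1, goals, 228); value = 228.

228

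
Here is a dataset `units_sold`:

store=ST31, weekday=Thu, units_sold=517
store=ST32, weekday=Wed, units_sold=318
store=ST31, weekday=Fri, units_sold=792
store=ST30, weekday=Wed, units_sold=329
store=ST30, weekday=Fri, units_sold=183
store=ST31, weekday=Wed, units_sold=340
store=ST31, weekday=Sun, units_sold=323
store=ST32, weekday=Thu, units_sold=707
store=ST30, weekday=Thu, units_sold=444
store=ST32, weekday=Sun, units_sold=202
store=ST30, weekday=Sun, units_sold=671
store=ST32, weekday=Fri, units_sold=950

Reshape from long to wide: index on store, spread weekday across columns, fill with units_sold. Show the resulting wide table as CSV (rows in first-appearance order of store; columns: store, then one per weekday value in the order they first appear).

Columns: store plus the 4 distinct weekday values (Thu, Wed, Fri, Sun).
For example, row ST31 column Thu takes units_sold=517 from the long row (ST31, Thu).

store,Thu,Wed,Fri,Sun
ST31,517,340,792,323
ST32,707,318,950,202
ST30,444,329,183,671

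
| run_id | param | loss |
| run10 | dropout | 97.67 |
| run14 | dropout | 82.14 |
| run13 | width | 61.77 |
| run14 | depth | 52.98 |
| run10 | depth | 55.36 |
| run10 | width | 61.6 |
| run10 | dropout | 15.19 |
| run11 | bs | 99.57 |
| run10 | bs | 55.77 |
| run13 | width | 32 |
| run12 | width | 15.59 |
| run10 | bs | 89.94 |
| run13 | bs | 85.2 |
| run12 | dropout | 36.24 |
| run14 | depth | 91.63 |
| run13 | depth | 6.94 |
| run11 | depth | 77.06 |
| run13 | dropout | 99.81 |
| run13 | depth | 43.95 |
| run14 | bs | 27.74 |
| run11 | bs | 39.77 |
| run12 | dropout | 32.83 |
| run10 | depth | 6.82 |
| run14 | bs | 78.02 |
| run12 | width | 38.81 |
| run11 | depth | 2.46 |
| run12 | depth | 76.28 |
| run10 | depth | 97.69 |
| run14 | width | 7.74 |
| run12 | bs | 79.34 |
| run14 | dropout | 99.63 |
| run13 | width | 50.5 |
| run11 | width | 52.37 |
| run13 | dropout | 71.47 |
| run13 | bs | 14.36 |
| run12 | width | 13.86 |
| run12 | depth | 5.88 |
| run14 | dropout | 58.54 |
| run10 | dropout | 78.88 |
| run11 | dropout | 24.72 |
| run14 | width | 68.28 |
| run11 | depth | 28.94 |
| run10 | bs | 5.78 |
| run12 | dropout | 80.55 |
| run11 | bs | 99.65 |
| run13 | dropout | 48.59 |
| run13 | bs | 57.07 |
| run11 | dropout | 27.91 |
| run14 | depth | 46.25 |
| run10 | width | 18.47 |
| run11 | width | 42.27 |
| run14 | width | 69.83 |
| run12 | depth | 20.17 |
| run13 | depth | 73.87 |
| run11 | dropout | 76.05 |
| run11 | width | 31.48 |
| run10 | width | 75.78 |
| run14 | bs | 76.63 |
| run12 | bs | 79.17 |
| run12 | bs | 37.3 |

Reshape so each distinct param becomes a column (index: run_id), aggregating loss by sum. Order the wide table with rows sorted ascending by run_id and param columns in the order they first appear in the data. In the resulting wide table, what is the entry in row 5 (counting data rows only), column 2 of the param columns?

145.85

With rows sorted ascending by run_id, row 5 is run_id=run14. param columns in first-appearance order: dropout, width, depth, bs; column 2 is width.
Long rows with run_id=run14, param=width: 7.74 + 68.28 + 69.83 = 145.85.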